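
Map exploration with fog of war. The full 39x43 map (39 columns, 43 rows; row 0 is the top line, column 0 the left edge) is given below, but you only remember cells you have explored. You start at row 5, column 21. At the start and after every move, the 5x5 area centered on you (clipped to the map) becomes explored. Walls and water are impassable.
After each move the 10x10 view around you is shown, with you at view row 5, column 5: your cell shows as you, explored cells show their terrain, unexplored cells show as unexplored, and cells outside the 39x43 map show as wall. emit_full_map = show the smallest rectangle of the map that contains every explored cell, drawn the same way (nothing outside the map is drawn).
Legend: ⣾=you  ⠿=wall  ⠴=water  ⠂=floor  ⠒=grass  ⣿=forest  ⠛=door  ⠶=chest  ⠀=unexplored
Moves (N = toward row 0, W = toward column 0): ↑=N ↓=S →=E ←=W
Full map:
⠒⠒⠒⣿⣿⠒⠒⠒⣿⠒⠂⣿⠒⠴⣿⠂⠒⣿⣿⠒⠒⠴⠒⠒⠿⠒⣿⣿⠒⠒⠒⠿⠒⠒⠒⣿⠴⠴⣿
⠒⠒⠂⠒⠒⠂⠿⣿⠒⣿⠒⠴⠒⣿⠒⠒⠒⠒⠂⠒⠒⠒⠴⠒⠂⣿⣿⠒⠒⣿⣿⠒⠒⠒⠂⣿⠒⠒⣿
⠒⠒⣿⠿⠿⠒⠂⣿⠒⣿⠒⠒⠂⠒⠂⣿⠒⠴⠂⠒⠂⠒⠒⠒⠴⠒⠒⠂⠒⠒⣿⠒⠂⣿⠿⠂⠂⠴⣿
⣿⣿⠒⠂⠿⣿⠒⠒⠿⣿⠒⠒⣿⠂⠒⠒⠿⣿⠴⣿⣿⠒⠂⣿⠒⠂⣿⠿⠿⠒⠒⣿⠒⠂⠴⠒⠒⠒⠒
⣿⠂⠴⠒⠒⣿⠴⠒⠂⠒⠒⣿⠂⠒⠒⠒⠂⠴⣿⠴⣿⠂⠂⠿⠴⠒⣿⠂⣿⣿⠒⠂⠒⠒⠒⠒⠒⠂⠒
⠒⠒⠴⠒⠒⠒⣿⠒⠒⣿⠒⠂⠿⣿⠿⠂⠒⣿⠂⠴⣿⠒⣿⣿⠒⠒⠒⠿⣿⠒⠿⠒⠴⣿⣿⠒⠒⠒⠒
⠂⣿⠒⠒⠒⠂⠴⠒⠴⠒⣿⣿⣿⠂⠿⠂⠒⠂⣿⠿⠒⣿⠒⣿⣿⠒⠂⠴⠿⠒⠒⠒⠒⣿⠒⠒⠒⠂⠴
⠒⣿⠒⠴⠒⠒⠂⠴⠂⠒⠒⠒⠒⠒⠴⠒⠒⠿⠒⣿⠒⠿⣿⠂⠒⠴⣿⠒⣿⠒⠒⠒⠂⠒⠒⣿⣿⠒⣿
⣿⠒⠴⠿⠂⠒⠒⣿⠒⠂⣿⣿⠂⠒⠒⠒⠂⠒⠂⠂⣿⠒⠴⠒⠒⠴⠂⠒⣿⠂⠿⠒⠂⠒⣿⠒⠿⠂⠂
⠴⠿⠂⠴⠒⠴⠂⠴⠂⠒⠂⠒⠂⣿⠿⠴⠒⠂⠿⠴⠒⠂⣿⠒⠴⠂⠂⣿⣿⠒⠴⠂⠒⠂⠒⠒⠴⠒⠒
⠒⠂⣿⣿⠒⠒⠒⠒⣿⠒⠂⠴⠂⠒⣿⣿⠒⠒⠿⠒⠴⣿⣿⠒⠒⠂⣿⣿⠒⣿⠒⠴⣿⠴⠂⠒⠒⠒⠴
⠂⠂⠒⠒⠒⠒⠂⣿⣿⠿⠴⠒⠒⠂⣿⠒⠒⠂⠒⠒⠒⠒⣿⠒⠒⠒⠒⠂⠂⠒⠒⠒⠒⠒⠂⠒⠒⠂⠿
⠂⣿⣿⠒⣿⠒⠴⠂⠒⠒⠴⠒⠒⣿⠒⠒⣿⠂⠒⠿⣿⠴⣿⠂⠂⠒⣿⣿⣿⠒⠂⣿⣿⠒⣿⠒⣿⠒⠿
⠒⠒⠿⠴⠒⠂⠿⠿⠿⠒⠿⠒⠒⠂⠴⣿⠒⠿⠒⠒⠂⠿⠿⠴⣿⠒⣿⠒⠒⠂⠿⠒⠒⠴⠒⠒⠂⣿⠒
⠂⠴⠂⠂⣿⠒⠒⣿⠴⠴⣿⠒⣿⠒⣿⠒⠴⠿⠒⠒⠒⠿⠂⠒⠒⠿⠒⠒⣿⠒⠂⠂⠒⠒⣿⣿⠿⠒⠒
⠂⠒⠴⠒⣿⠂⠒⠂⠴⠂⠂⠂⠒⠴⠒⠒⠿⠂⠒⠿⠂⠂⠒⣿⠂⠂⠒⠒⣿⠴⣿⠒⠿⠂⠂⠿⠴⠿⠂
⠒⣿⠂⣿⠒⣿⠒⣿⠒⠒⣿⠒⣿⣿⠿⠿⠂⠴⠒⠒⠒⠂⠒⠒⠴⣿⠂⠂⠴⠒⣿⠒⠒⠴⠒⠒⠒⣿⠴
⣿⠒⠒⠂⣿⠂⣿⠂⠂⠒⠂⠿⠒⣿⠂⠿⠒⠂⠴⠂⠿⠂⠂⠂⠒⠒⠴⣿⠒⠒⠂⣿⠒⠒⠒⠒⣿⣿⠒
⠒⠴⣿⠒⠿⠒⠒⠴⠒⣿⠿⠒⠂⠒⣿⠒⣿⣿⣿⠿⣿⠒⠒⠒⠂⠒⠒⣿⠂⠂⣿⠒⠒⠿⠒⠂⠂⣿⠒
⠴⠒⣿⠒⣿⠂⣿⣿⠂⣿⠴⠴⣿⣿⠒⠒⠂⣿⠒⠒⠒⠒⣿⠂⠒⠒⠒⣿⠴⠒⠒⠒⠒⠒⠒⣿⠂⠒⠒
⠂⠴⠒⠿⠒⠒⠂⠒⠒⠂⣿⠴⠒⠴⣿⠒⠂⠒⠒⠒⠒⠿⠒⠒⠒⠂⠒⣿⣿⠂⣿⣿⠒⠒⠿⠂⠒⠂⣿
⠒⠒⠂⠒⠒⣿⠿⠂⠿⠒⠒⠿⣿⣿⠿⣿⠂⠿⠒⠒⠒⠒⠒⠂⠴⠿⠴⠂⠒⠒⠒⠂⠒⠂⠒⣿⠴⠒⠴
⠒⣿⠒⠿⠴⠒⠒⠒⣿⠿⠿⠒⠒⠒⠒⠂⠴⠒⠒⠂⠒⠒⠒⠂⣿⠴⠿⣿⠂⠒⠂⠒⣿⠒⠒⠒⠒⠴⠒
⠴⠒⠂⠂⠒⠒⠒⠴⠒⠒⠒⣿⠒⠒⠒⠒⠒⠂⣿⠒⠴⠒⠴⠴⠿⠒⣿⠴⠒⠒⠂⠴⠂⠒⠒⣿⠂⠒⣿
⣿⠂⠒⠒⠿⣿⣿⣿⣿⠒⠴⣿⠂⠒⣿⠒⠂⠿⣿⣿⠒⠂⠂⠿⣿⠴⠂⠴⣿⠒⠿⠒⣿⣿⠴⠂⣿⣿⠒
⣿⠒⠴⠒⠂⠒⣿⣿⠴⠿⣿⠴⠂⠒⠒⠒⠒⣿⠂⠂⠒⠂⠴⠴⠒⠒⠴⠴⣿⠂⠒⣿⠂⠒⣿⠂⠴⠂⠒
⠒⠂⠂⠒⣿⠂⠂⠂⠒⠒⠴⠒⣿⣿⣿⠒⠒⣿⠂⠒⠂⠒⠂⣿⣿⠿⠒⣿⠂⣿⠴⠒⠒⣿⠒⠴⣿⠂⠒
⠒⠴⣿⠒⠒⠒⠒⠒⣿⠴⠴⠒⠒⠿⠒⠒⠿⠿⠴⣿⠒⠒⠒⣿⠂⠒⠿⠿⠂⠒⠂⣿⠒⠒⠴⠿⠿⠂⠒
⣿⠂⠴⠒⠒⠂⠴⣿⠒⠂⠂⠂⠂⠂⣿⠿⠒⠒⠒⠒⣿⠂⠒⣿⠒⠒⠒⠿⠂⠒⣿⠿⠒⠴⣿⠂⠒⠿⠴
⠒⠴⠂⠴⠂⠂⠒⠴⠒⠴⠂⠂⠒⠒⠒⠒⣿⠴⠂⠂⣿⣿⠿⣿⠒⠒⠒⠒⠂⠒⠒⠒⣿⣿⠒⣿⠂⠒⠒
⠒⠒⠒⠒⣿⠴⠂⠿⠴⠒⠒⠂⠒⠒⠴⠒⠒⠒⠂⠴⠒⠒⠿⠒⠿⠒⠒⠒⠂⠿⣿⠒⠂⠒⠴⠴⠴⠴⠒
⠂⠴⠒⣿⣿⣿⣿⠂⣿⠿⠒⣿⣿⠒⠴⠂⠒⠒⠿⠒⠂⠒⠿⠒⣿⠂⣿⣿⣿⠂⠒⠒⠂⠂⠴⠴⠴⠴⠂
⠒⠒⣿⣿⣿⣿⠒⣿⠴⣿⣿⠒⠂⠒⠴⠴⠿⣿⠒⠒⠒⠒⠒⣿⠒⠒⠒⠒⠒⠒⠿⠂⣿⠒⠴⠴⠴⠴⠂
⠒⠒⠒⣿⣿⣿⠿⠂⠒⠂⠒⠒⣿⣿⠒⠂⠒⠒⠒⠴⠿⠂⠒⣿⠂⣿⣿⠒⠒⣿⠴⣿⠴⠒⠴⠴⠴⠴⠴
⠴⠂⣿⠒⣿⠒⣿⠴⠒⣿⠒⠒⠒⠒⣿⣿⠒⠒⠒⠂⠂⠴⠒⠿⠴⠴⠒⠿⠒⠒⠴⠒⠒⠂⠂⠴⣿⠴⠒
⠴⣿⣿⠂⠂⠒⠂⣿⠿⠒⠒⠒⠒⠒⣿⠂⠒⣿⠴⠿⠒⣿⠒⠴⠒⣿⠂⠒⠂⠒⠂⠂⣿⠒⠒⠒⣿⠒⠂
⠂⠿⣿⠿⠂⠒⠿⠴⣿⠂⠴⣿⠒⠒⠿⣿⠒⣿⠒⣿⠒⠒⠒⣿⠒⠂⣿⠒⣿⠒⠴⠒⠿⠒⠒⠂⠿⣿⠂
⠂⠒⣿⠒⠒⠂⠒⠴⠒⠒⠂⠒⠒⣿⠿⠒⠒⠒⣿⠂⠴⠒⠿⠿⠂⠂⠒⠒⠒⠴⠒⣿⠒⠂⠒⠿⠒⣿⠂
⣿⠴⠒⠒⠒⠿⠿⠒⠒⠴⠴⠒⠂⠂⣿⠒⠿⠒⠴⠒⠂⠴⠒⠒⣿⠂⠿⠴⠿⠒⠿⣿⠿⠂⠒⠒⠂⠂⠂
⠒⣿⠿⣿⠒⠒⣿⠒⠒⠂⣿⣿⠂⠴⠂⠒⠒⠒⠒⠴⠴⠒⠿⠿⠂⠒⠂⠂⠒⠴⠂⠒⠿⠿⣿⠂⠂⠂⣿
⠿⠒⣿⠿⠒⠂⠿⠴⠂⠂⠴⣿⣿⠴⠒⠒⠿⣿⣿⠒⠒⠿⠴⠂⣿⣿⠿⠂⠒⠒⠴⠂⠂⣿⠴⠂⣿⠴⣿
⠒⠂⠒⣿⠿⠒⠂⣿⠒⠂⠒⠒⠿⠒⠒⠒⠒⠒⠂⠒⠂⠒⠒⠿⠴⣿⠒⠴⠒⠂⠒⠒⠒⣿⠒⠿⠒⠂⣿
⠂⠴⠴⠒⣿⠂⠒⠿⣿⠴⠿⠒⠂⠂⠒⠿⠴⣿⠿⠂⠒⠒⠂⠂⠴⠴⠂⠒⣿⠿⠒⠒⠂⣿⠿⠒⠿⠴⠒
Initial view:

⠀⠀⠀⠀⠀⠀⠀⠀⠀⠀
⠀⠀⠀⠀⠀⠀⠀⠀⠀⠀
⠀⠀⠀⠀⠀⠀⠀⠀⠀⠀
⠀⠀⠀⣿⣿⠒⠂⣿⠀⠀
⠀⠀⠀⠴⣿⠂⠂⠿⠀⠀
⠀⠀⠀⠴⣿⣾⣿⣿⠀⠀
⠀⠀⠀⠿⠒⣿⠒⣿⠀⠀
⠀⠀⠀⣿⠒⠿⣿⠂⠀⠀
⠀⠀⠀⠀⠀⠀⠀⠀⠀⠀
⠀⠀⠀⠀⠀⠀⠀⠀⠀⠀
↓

⠀⠀⠀⠀⠀⠀⠀⠀⠀⠀
⠀⠀⠀⠀⠀⠀⠀⠀⠀⠀
⠀⠀⠀⣿⣿⠒⠂⣿⠀⠀
⠀⠀⠀⠴⣿⠂⠂⠿⠀⠀
⠀⠀⠀⠴⣿⠒⣿⣿⠀⠀
⠀⠀⠀⠿⠒⣾⠒⣿⠀⠀
⠀⠀⠀⣿⠒⠿⣿⠂⠀⠀
⠀⠀⠀⠂⣿⠒⠴⠒⠀⠀
⠀⠀⠀⠀⠀⠀⠀⠀⠀⠀
⠀⠀⠀⠀⠀⠀⠀⠀⠀⠀

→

⠀⠀⠀⠀⠀⠀⠀⠀⠀⠀
⠀⠀⠀⠀⠀⠀⠀⠀⠀⠀
⠀⠀⣿⣿⠒⠂⣿⠀⠀⠀
⠀⠀⠴⣿⠂⠂⠿⠴⠀⠀
⠀⠀⠴⣿⠒⣿⣿⠒⠀⠀
⠀⠀⠿⠒⣿⣾⣿⣿⠀⠀
⠀⠀⣿⠒⠿⣿⠂⠒⠀⠀
⠀⠀⠂⣿⠒⠴⠒⠒⠀⠀
⠀⠀⠀⠀⠀⠀⠀⠀⠀⠀
⠀⠀⠀⠀⠀⠀⠀⠀⠀⠀

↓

⠀⠀⠀⠀⠀⠀⠀⠀⠀⠀
⠀⠀⣿⣿⠒⠂⣿⠀⠀⠀
⠀⠀⠴⣿⠂⠂⠿⠴⠀⠀
⠀⠀⠴⣿⠒⣿⣿⠒⠀⠀
⠀⠀⠿⠒⣿⠒⣿⣿⠀⠀
⠀⠀⣿⠒⠿⣾⠂⠒⠀⠀
⠀⠀⠂⣿⠒⠴⠒⠒⠀⠀
⠀⠀⠀⠒⠂⣿⠒⠴⠀⠀
⠀⠀⠀⠀⠀⠀⠀⠀⠀⠀
⠀⠀⠀⠀⠀⠀⠀⠀⠀⠀

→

⠀⠀⠀⠀⠀⠀⠀⠀⠀⠀
⠀⣿⣿⠒⠂⣿⠀⠀⠀⠀
⠀⠴⣿⠂⠂⠿⠴⠀⠀⠀
⠀⠴⣿⠒⣿⣿⠒⠒⠀⠀
⠀⠿⠒⣿⠒⣿⣿⠒⠀⠀
⠀⣿⠒⠿⣿⣾⠒⠴⠀⠀
⠀⠂⣿⠒⠴⠒⠒⠴⠀⠀
⠀⠀⠒⠂⣿⠒⠴⠂⠀⠀
⠀⠀⠀⠀⠀⠀⠀⠀⠀⠀
⠀⠀⠀⠀⠀⠀⠀⠀⠀⠀

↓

⠀⣿⣿⠒⠂⣿⠀⠀⠀⠀
⠀⠴⣿⠂⠂⠿⠴⠀⠀⠀
⠀⠴⣿⠒⣿⣿⠒⠒⠀⠀
⠀⠿⠒⣿⠒⣿⣿⠒⠀⠀
⠀⣿⠒⠿⣿⠂⠒⠴⠀⠀
⠀⠂⣿⠒⠴⣾⠒⠴⠀⠀
⠀⠀⠒⠂⣿⠒⠴⠂⠀⠀
⠀⠀⠀⣿⣿⠒⠒⠂⠀⠀
⠀⠀⠀⠀⠀⠀⠀⠀⠀⠀
⠀⠀⠀⠀⠀⠀⠀⠀⠀⠀

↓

⠀⠴⣿⠂⠂⠿⠴⠀⠀⠀
⠀⠴⣿⠒⣿⣿⠒⠒⠀⠀
⠀⠿⠒⣿⠒⣿⣿⠒⠀⠀
⠀⣿⠒⠿⣿⠂⠒⠴⠀⠀
⠀⠂⣿⠒⠴⠒⠒⠴⠀⠀
⠀⠀⠒⠂⣿⣾⠴⠂⠀⠀
⠀⠀⠀⣿⣿⠒⠒⠂⠀⠀
⠀⠀⠀⠒⣿⠒⠒⠒⠀⠀
⠀⠀⠀⠀⠀⠀⠀⠀⠀⠀
⠀⠀⠀⠀⠀⠀⠀⠀⠀⠀

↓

⠀⠴⣿⠒⣿⣿⠒⠒⠀⠀
⠀⠿⠒⣿⠒⣿⣿⠒⠀⠀
⠀⣿⠒⠿⣿⠂⠒⠴⠀⠀
⠀⠂⣿⠒⠴⠒⠒⠴⠀⠀
⠀⠀⠒⠂⣿⠒⠴⠂⠀⠀
⠀⠀⠀⣿⣿⣾⠒⠂⠀⠀
⠀⠀⠀⠒⣿⠒⠒⠒⠀⠀
⠀⠀⠀⠴⣿⠂⠂⠒⠀⠀
⠀⠀⠀⠀⠀⠀⠀⠀⠀⠀
⠀⠀⠀⠀⠀⠀⠀⠀⠀⠀

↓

⠀⠿⠒⣿⠒⣿⣿⠒⠀⠀
⠀⣿⠒⠿⣿⠂⠒⠴⠀⠀
⠀⠂⣿⠒⠴⠒⠒⠴⠀⠀
⠀⠀⠒⠂⣿⠒⠴⠂⠀⠀
⠀⠀⠀⣿⣿⠒⠒⠂⠀⠀
⠀⠀⠀⠒⣿⣾⠒⠒⠀⠀
⠀⠀⠀⠴⣿⠂⠂⠒⠀⠀
⠀⠀⠀⠿⠿⠴⣿⠒⠀⠀
⠀⠀⠀⠀⠀⠀⠀⠀⠀⠀
⠀⠀⠀⠀⠀⠀⠀⠀⠀⠀

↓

⠀⣿⠒⠿⣿⠂⠒⠴⠀⠀
⠀⠂⣿⠒⠴⠒⠒⠴⠀⠀
⠀⠀⠒⠂⣿⠒⠴⠂⠀⠀
⠀⠀⠀⣿⣿⠒⠒⠂⠀⠀
⠀⠀⠀⠒⣿⠒⠒⠒⠀⠀
⠀⠀⠀⠴⣿⣾⠂⠒⠀⠀
⠀⠀⠀⠿⠿⠴⣿⠒⠀⠀
⠀⠀⠀⠿⠂⠒⠒⠿⠀⠀
⠀⠀⠀⠀⠀⠀⠀⠀⠀⠀
⠀⠀⠀⠀⠀⠀⠀⠀⠀⠀

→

⣿⠒⠿⣿⠂⠒⠴⠀⠀⠀
⠂⣿⠒⠴⠒⠒⠴⠀⠀⠀
⠀⠒⠂⣿⠒⠴⠂⠀⠀⠀
⠀⠀⣿⣿⠒⠒⠂⣿⠀⠀
⠀⠀⠒⣿⠒⠒⠒⠒⠀⠀
⠀⠀⠴⣿⠂⣾⠒⣿⠀⠀
⠀⠀⠿⠿⠴⣿⠒⣿⠀⠀
⠀⠀⠿⠂⠒⠒⠿⠒⠀⠀
⠀⠀⠀⠀⠀⠀⠀⠀⠀⠀
⠀⠀⠀⠀⠀⠀⠀⠀⠀⠀

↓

⠂⣿⠒⠴⠒⠒⠴⠀⠀⠀
⠀⠒⠂⣿⠒⠴⠂⠀⠀⠀
⠀⠀⣿⣿⠒⠒⠂⣿⠀⠀
⠀⠀⠒⣿⠒⠒⠒⠒⠀⠀
⠀⠀⠴⣿⠂⠂⠒⣿⠀⠀
⠀⠀⠿⠿⠴⣾⠒⣿⠀⠀
⠀⠀⠿⠂⠒⠒⠿⠒⠀⠀
⠀⠀⠀⠒⣿⠂⠂⠒⠀⠀
⠀⠀⠀⠀⠀⠀⠀⠀⠀⠀
⠀⠀⠀⠀⠀⠀⠀⠀⠀⠀

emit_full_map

⣿⣿⠒⠂⣿⠀⠀⠀
⠴⣿⠂⠂⠿⠴⠀⠀
⠴⣿⠒⣿⣿⠒⠒⠀
⠿⠒⣿⠒⣿⣿⠒⠀
⣿⠒⠿⣿⠂⠒⠴⠀
⠂⣿⠒⠴⠒⠒⠴⠀
⠀⠒⠂⣿⠒⠴⠂⠀
⠀⠀⣿⣿⠒⠒⠂⣿
⠀⠀⠒⣿⠒⠒⠒⠒
⠀⠀⠴⣿⠂⠂⠒⣿
⠀⠀⠿⠿⠴⣾⠒⣿
⠀⠀⠿⠂⠒⠒⠿⠒
⠀⠀⠀⠒⣿⠂⠂⠒

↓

⠀⠒⠂⣿⠒⠴⠂⠀⠀⠀
⠀⠀⣿⣿⠒⠒⠂⣿⠀⠀
⠀⠀⠒⣿⠒⠒⠒⠒⠀⠀
⠀⠀⠴⣿⠂⠂⠒⣿⠀⠀
⠀⠀⠿⠿⠴⣿⠒⣿⠀⠀
⠀⠀⠿⠂⠒⣾⠿⠒⠀⠀
⠀⠀⠀⠒⣿⠂⠂⠒⠀⠀
⠀⠀⠀⠒⠒⠴⣿⠂⠀⠀
⠀⠀⠀⠀⠀⠀⠀⠀⠀⠀
⠀⠀⠀⠀⠀⠀⠀⠀⠀⠀

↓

⠀⠀⣿⣿⠒⠒⠂⣿⠀⠀
⠀⠀⠒⣿⠒⠒⠒⠒⠀⠀
⠀⠀⠴⣿⠂⠂⠒⣿⠀⠀
⠀⠀⠿⠿⠴⣿⠒⣿⠀⠀
⠀⠀⠿⠂⠒⠒⠿⠒⠀⠀
⠀⠀⠀⠒⣿⣾⠂⠒⠀⠀
⠀⠀⠀⠒⠒⠴⣿⠂⠀⠀
⠀⠀⠀⠂⠂⠒⠒⠴⠀⠀
⠀⠀⠀⠀⠀⠀⠀⠀⠀⠀
⠀⠀⠀⠀⠀⠀⠀⠀⠀⠀

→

⠀⣿⣿⠒⠒⠂⣿⠀⠀⠀
⠀⠒⣿⠒⠒⠒⠒⠀⠀⠀
⠀⠴⣿⠂⠂⠒⣿⠀⠀⠀
⠀⠿⠿⠴⣿⠒⣿⠒⠀⠀
⠀⠿⠂⠒⠒⠿⠒⠒⠀⠀
⠀⠀⠒⣿⠂⣾⠒⠒⠀⠀
⠀⠀⠒⠒⠴⣿⠂⠂⠀⠀
⠀⠀⠂⠂⠒⠒⠴⣿⠀⠀
⠀⠀⠀⠀⠀⠀⠀⠀⠀⠀
⠀⠀⠀⠀⠀⠀⠀⠀⠀⠀

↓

⠀⠒⣿⠒⠒⠒⠒⠀⠀⠀
⠀⠴⣿⠂⠂⠒⣿⠀⠀⠀
⠀⠿⠿⠴⣿⠒⣿⠒⠀⠀
⠀⠿⠂⠒⠒⠿⠒⠒⠀⠀
⠀⠀⠒⣿⠂⠂⠒⠒⠀⠀
⠀⠀⠒⠒⠴⣾⠂⠂⠀⠀
⠀⠀⠂⠂⠒⠒⠴⣿⠀⠀
⠀⠀⠀⠒⠂⠒⠒⣿⠀⠀
⠀⠀⠀⠀⠀⠀⠀⠀⠀⠀
⠀⠀⠀⠀⠀⠀⠀⠀⠀⠀

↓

⠀⠴⣿⠂⠂⠒⣿⠀⠀⠀
⠀⠿⠿⠴⣿⠒⣿⠒⠀⠀
⠀⠿⠂⠒⠒⠿⠒⠒⠀⠀
⠀⠀⠒⣿⠂⠂⠒⠒⠀⠀
⠀⠀⠒⠒⠴⣿⠂⠂⠀⠀
⠀⠀⠂⠂⠒⣾⠴⣿⠀⠀
⠀⠀⠀⠒⠂⠒⠒⣿⠀⠀
⠀⠀⠀⠂⠒⠒⠒⣿⠀⠀
⠀⠀⠀⠀⠀⠀⠀⠀⠀⠀
⠀⠀⠀⠀⠀⠀⠀⠀⠀⠀

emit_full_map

⣿⣿⠒⠂⣿⠀⠀⠀⠀
⠴⣿⠂⠂⠿⠴⠀⠀⠀
⠴⣿⠒⣿⣿⠒⠒⠀⠀
⠿⠒⣿⠒⣿⣿⠒⠀⠀
⣿⠒⠿⣿⠂⠒⠴⠀⠀
⠂⣿⠒⠴⠒⠒⠴⠀⠀
⠀⠒⠂⣿⠒⠴⠂⠀⠀
⠀⠀⣿⣿⠒⠒⠂⣿⠀
⠀⠀⠒⣿⠒⠒⠒⠒⠀
⠀⠀⠴⣿⠂⠂⠒⣿⠀
⠀⠀⠿⠿⠴⣿⠒⣿⠒
⠀⠀⠿⠂⠒⠒⠿⠒⠒
⠀⠀⠀⠒⣿⠂⠂⠒⠒
⠀⠀⠀⠒⠒⠴⣿⠂⠂
⠀⠀⠀⠂⠂⠒⣾⠴⣿
⠀⠀⠀⠀⠒⠂⠒⠒⣿
⠀⠀⠀⠀⠂⠒⠒⠒⣿

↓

⠀⠿⠿⠴⣿⠒⣿⠒⠀⠀
⠀⠿⠂⠒⠒⠿⠒⠒⠀⠀
⠀⠀⠒⣿⠂⠂⠒⠒⠀⠀
⠀⠀⠒⠒⠴⣿⠂⠂⠀⠀
⠀⠀⠂⠂⠒⠒⠴⣿⠀⠀
⠀⠀⠀⠒⠂⣾⠒⣿⠀⠀
⠀⠀⠀⠂⠒⠒⠒⣿⠀⠀
⠀⠀⠀⠒⠒⠂⠒⣿⠀⠀
⠀⠀⠀⠀⠀⠀⠀⠀⠀⠀
⠀⠀⠀⠀⠀⠀⠀⠀⠀⠀

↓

⠀⠿⠂⠒⠒⠿⠒⠒⠀⠀
⠀⠀⠒⣿⠂⠂⠒⠒⠀⠀
⠀⠀⠒⠒⠴⣿⠂⠂⠀⠀
⠀⠀⠂⠂⠒⠒⠴⣿⠀⠀
⠀⠀⠀⠒⠂⠒⠒⣿⠀⠀
⠀⠀⠀⠂⠒⣾⠒⣿⠀⠀
⠀⠀⠀⠒⠒⠂⠒⣿⠀⠀
⠀⠀⠀⠂⠴⠿⠴⠂⠀⠀
⠀⠀⠀⠀⠀⠀⠀⠀⠀⠀
⠀⠀⠀⠀⠀⠀⠀⠀⠀⠀

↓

⠀⠀⠒⣿⠂⠂⠒⠒⠀⠀
⠀⠀⠒⠒⠴⣿⠂⠂⠀⠀
⠀⠀⠂⠂⠒⠒⠴⣿⠀⠀
⠀⠀⠀⠒⠂⠒⠒⣿⠀⠀
⠀⠀⠀⠂⠒⠒⠒⣿⠀⠀
⠀⠀⠀⠒⠒⣾⠒⣿⠀⠀
⠀⠀⠀⠂⠴⠿⠴⠂⠀⠀
⠀⠀⠀⠂⣿⠴⠿⣿⠀⠀
⠀⠀⠀⠀⠀⠀⠀⠀⠀⠀
⠀⠀⠀⠀⠀⠀⠀⠀⠀⠀

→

⠀⠒⣿⠂⠂⠒⠒⠀⠀⠀
⠀⠒⠒⠴⣿⠂⠂⠀⠀⠀
⠀⠂⠂⠒⠒⠴⣿⠀⠀⠀
⠀⠀⠒⠂⠒⠒⣿⠂⠀⠀
⠀⠀⠂⠒⠒⠒⣿⠴⠀⠀
⠀⠀⠒⠒⠂⣾⣿⣿⠀⠀
⠀⠀⠂⠴⠿⠴⠂⠒⠀⠀
⠀⠀⠂⣿⠴⠿⣿⠂⠀⠀
⠀⠀⠀⠀⠀⠀⠀⠀⠀⠀
⠀⠀⠀⠀⠀⠀⠀⠀⠀⠀

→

⠒⣿⠂⠂⠒⠒⠀⠀⠀⠀
⠒⠒⠴⣿⠂⠂⠀⠀⠀⠀
⠂⠂⠒⠒⠴⣿⠀⠀⠀⠀
⠀⠒⠂⠒⠒⣿⠂⠂⠀⠀
⠀⠂⠒⠒⠒⣿⠴⠒⠀⠀
⠀⠒⠒⠂⠒⣾⣿⠂⠀⠀
⠀⠂⠴⠿⠴⠂⠒⠒⠀⠀
⠀⠂⣿⠴⠿⣿⠂⠒⠀⠀
⠀⠀⠀⠀⠀⠀⠀⠀⠀⠀
⠀⠀⠀⠀⠀⠀⠀⠀⠀⠀

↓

⠒⠒⠴⣿⠂⠂⠀⠀⠀⠀
⠂⠂⠒⠒⠴⣿⠀⠀⠀⠀
⠀⠒⠂⠒⠒⣿⠂⠂⠀⠀
⠀⠂⠒⠒⠒⣿⠴⠒⠀⠀
⠀⠒⠒⠂⠒⣿⣿⠂⠀⠀
⠀⠂⠴⠿⠴⣾⠒⠒⠀⠀
⠀⠂⣿⠴⠿⣿⠂⠒⠀⠀
⠀⠀⠀⠒⣿⠴⠒⠒⠀⠀
⠀⠀⠀⠀⠀⠀⠀⠀⠀⠀
⠀⠀⠀⠀⠀⠀⠀⠀⠀⠀

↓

⠂⠂⠒⠒⠴⣿⠀⠀⠀⠀
⠀⠒⠂⠒⠒⣿⠂⠂⠀⠀
⠀⠂⠒⠒⠒⣿⠴⠒⠀⠀
⠀⠒⠒⠂⠒⣿⣿⠂⠀⠀
⠀⠂⠴⠿⠴⠂⠒⠒⠀⠀
⠀⠂⣿⠴⠿⣾⠂⠒⠀⠀
⠀⠀⠀⠒⣿⠴⠒⠒⠀⠀
⠀⠀⠀⠴⠂⠴⣿⠒⠀⠀
⠀⠀⠀⠀⠀⠀⠀⠀⠀⠀
⠀⠀⠀⠀⠀⠀⠀⠀⠀⠀

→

⠂⠒⠒⠴⣿⠀⠀⠀⠀⠀
⠒⠂⠒⠒⣿⠂⠂⠀⠀⠀
⠂⠒⠒⠒⣿⠴⠒⠀⠀⠀
⠒⠒⠂⠒⣿⣿⠂⣿⠀⠀
⠂⠴⠿⠴⠂⠒⠒⠒⠀⠀
⠂⣿⠴⠿⣿⣾⠒⠂⠀⠀
⠀⠀⠒⣿⠴⠒⠒⠂⠀⠀
⠀⠀⠴⠂⠴⣿⠒⠿⠀⠀
⠀⠀⠀⠀⠀⠀⠀⠀⠀⠀
⠀⠀⠀⠀⠀⠀⠀⠀⠀⠀

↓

⠒⠂⠒⠒⣿⠂⠂⠀⠀⠀
⠂⠒⠒⠒⣿⠴⠒⠀⠀⠀
⠒⠒⠂⠒⣿⣿⠂⣿⠀⠀
⠂⠴⠿⠴⠂⠒⠒⠒⠀⠀
⠂⣿⠴⠿⣿⠂⠒⠂⠀⠀
⠀⠀⠒⣿⠴⣾⠒⠂⠀⠀
⠀⠀⠴⠂⠴⣿⠒⠿⠀⠀
⠀⠀⠀⠴⠴⣿⠂⠒⠀⠀
⠀⠀⠀⠀⠀⠀⠀⠀⠀⠀
⠀⠀⠀⠀⠀⠀⠀⠀⠀⠀

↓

⠂⠒⠒⠒⣿⠴⠒⠀⠀⠀
⠒⠒⠂⠒⣿⣿⠂⣿⠀⠀
⠂⠴⠿⠴⠂⠒⠒⠒⠀⠀
⠂⣿⠴⠿⣿⠂⠒⠂⠀⠀
⠀⠀⠒⣿⠴⠒⠒⠂⠀⠀
⠀⠀⠴⠂⠴⣾⠒⠿⠀⠀
⠀⠀⠀⠴⠴⣿⠂⠒⠀⠀
⠀⠀⠀⠒⣿⠂⣿⠴⠀⠀
⠀⠀⠀⠀⠀⠀⠀⠀⠀⠀
⠀⠀⠀⠀⠀⠀⠀⠀⠀⠀

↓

⠒⠒⠂⠒⣿⣿⠂⣿⠀⠀
⠂⠴⠿⠴⠂⠒⠒⠒⠀⠀
⠂⣿⠴⠿⣿⠂⠒⠂⠀⠀
⠀⠀⠒⣿⠴⠒⠒⠂⠀⠀
⠀⠀⠴⠂⠴⣿⠒⠿⠀⠀
⠀⠀⠀⠴⠴⣾⠂⠒⠀⠀
⠀⠀⠀⠒⣿⠂⣿⠴⠀⠀
⠀⠀⠀⠿⠿⠂⠒⠂⠀⠀
⠀⠀⠀⠀⠀⠀⠀⠀⠀⠀
⠀⠀⠀⠀⠀⠀⠀⠀⠀⠀

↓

⠂⠴⠿⠴⠂⠒⠒⠒⠀⠀
⠂⣿⠴⠿⣿⠂⠒⠂⠀⠀
⠀⠀⠒⣿⠴⠒⠒⠂⠀⠀
⠀⠀⠴⠂⠴⣿⠒⠿⠀⠀
⠀⠀⠀⠴⠴⣿⠂⠒⠀⠀
⠀⠀⠀⠒⣿⣾⣿⠴⠀⠀
⠀⠀⠀⠿⠿⠂⠒⠂⠀⠀
⠀⠀⠀⠒⠿⠂⠒⣿⠀⠀
⠀⠀⠀⠀⠀⠀⠀⠀⠀⠀
⠀⠀⠀⠀⠀⠀⠀⠀⠀⠀

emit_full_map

⣿⣿⠒⠂⣿⠀⠀⠀⠀⠀⠀⠀
⠴⣿⠂⠂⠿⠴⠀⠀⠀⠀⠀⠀
⠴⣿⠒⣿⣿⠒⠒⠀⠀⠀⠀⠀
⠿⠒⣿⠒⣿⣿⠒⠀⠀⠀⠀⠀
⣿⠒⠿⣿⠂⠒⠴⠀⠀⠀⠀⠀
⠂⣿⠒⠴⠒⠒⠴⠀⠀⠀⠀⠀
⠀⠒⠂⣿⠒⠴⠂⠀⠀⠀⠀⠀
⠀⠀⣿⣿⠒⠒⠂⣿⠀⠀⠀⠀
⠀⠀⠒⣿⠒⠒⠒⠒⠀⠀⠀⠀
⠀⠀⠴⣿⠂⠂⠒⣿⠀⠀⠀⠀
⠀⠀⠿⠿⠴⣿⠒⣿⠒⠀⠀⠀
⠀⠀⠿⠂⠒⠒⠿⠒⠒⠀⠀⠀
⠀⠀⠀⠒⣿⠂⠂⠒⠒⠀⠀⠀
⠀⠀⠀⠒⠒⠴⣿⠂⠂⠀⠀⠀
⠀⠀⠀⠂⠂⠒⠒⠴⣿⠀⠀⠀
⠀⠀⠀⠀⠒⠂⠒⠒⣿⠂⠂⠀
⠀⠀⠀⠀⠂⠒⠒⠒⣿⠴⠒⠀
⠀⠀⠀⠀⠒⠒⠂⠒⣿⣿⠂⣿
⠀⠀⠀⠀⠂⠴⠿⠴⠂⠒⠒⠒
⠀⠀⠀⠀⠂⣿⠴⠿⣿⠂⠒⠂
⠀⠀⠀⠀⠀⠀⠒⣿⠴⠒⠒⠂
⠀⠀⠀⠀⠀⠀⠴⠂⠴⣿⠒⠿
⠀⠀⠀⠀⠀⠀⠀⠴⠴⣿⠂⠒
⠀⠀⠀⠀⠀⠀⠀⠒⣿⣾⣿⠴
⠀⠀⠀⠀⠀⠀⠀⠿⠿⠂⠒⠂
⠀⠀⠀⠀⠀⠀⠀⠒⠿⠂⠒⣿


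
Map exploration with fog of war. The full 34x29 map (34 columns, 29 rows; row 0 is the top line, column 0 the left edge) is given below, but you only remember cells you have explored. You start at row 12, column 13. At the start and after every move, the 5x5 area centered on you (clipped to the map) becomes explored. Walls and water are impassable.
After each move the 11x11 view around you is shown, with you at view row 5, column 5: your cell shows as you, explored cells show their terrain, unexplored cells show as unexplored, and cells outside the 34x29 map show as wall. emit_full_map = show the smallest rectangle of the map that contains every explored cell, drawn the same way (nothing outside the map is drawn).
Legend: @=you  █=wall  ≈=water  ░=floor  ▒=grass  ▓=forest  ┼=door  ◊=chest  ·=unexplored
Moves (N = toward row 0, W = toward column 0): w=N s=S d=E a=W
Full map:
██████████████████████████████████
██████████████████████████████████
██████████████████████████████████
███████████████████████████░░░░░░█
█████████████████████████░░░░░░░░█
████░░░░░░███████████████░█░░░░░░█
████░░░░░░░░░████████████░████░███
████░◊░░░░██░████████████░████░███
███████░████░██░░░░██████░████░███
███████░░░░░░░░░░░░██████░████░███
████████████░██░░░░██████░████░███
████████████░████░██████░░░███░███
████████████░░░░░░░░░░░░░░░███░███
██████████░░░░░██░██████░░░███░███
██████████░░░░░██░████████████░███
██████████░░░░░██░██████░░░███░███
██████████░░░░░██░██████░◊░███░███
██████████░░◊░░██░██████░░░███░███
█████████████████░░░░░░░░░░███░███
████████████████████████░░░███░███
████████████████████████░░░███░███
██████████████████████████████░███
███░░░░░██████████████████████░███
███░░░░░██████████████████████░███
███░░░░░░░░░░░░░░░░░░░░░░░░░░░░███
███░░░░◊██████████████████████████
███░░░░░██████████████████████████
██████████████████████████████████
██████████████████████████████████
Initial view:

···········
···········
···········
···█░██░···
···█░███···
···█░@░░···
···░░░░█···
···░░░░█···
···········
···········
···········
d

···········
···········
···········
··█░██░░···
··█░████···
··█░░@░░···
··░░░░██···
··░░░░██···
···········
···········
···········

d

···········
···········
···········
·█░██░░░···
·█░████░···
·█░░░@░░···
·░░░░██░···
·░░░░██░···
···········
···········
···········

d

···········
···········
···········
█░██░░░░···
█░████░█···
█░░░░@░░···
░░░░██░█···
░░░░██░█···
···········
···········
···········

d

···········
···········
···········
░██░░░░█···
░████░██···
░░░░░@░░···
░░░██░██···
░░░██░██···
···········
···········
···········

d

···········
···········
···········
██░░░░██···
████░███···
░░░░░@░░···
░░██░███···
░░██░███···
···········
···········
···········

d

···········
···········
···········
█░░░░███···
███░████···
░░░░░@░░···
░██░████···
░██░████···
···········
···········
···········

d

···········
···········
···········
░░░░████···
██░█████···
░░░░░@░░···
██░█████···
██░█████···
···········
···········
···········

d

···········
···········
···········
░░░█████···
█░██████···
░░░░░@░░···
█░██████···
█░██████···
···········
···········
···········

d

···········
···········
···········
░░██████···
░██████░···
░░░░░@░░···
░██████░···
░███████···
···········
···········
···········

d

···········
···········
···········
░██████░···
██████░░···
░░░░░@░░···
██████░░···
████████···
···········
···········
···········

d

···········
···········
···········
██████░█···
█████░░░···
░░░░░@░░···
█████░░░···
████████···
···········
···········
···········

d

···········
···········
···········
█████░██···
████░░░█···
░░░░░@░█···
████░░░█···
████████···
···········
···········
···········

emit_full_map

█░██░░░░██████░██
█░████░██████░░░█
█░░░░░░░░░░░░░@░█
░░░░██░██████░░░█
░░░░██░██████████

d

···········
···········
···········
████░███···
███░░░██···
░░░░░@██···
███░░░██···
████████···
···········
···········
···········

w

···········
···········
···········
···█░███···
████░███···
███░░@██···
░░░░░░██···
███░░░██···
████████···
···········
···········

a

···········
···········
···········
···██░███··
█████░███··
████░@░██··
░░░░░░░██··
████░░░██··
█████████··
···········
···········

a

···········
···········
···········
···███░███·
██████░███·
█████@░░██·
░░░░░░░░██·
█████░░░██·
██████████·
···········
···········

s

···········
···········
···███░███·
██████░███·
█████░░░██·
░░░░░@░░██·
█████░░░██·
██████████·
···········
···········
···········

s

···········
···███░███·
██████░███·
█████░░░██·
░░░░░░░░██·
█████@░░██·
██████████·
···██░░░···
···········
···········
···········

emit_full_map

···········███░███
█░██░░░░██████░███
█░████░██████░░░██
█░░░░░░░░░░░░░░░██
░░░░██░██████@░░██
░░░░██░███████████
···········██░░░··

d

···········
··███░███··
█████░███··
████░░░██··
░░░░░░░██··
████░@░██··
█████████··
··██░░░█···
···········
···········
···········

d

···········
·███░███···
████░███···
███░░░██···
░░░░░░██···
███░░@██···
████████···
·██░░░██···
···········
···········
···········

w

···········
···········
·███░███···
████░███···
███░░░██···
░░░░░@██···
███░░░██···
████████···
·██░░░██···
···········
···········

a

···········
···········
··███░███··
█████░███··
████░░░██··
░░░░░@░██··
████░░░██··
█████████··
··██░░░██··
···········
···········

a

···········
···········
···███░███·
██████░███·
█████░░░██·
░░░░░@░░██·
█████░░░██·
██████████·
···██░░░██·
···········
···········

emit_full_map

···········███░███
█░██░░░░██████░███
█░████░██████░░░██
█░░░░░░░░░░░░@░░██
░░░░██░██████░░░██
░░░░██░███████████
···········██░░░██

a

···········
···········
····███░███
░██████░███
██████░░░██
░░░░░@░░░██
██████░░░██
███████████
····██░░░██
···········
···········

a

···········
···········
·····███░██
░░██████░██
░██████░░░█
░░░░░@░░░░█
░██████░░░█
░██████████
·····██░░░█
···········
···········

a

···········
···········
······███░█
░░░██████░█
█░██████░░░
░░░░░@░░░░░
█░██████░░░
█░█████████
······██░░░
···········
···········

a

···········
···········
·······███░
░░░░██████░
██░██████░░
░░░░░@░░░░░
██░██████░░
██░████████
·······██░░
···········
···········

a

···········
···········
········███
█░░░░██████
███░██████░
░░░░░@░░░░░
░██░██████░
░██░███████
········██░
···········
···········

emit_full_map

···········███░███
█░██░░░░██████░███
█░████░██████░░░██
█░░░░░░░@░░░░░░░██
░░░░██░██████░░░██
░░░░██░███████████
···········██░░░██


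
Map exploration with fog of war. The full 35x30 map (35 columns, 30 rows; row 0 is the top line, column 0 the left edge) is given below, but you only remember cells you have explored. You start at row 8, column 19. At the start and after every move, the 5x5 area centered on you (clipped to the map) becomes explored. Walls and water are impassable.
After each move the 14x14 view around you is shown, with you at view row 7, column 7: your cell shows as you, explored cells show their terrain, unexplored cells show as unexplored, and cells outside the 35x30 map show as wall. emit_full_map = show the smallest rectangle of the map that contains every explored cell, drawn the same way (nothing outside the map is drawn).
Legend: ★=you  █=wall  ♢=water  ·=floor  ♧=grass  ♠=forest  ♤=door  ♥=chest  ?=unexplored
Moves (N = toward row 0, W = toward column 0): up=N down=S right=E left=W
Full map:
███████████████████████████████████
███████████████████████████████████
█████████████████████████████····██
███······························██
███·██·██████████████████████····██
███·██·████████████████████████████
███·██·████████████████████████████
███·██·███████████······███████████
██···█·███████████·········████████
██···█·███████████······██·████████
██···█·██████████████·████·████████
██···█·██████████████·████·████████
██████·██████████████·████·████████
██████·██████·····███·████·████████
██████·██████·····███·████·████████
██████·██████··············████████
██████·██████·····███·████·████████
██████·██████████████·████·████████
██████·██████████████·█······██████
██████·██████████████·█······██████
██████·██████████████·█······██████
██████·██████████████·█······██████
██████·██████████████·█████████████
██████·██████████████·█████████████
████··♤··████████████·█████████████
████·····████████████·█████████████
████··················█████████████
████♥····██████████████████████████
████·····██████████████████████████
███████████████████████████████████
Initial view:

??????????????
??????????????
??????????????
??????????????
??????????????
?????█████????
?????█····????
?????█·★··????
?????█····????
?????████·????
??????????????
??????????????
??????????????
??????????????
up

??????????????
??????????????
??????????????
??????????????
??????????????
?????█████????
?????█████????
?????█·★··????
?????█····????
?????█····????
?????████·????
??????????????
??????????????
??????????????

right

??????????????
??????????????
??????????????
??????????????
??????????????
????██████????
????██████????
????█··★··????
????█·····????
????█·····????
????████·?????
??????????????
??????????????
??????????????

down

??????????????
??????????????
??????????????
??????????????
????██████????
????██████????
????█·····????
????█··★··????
????█·····????
????████·█????
??????????????
??????????????
??????????????
??????????????

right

??????????????
??????????????
??????????????
??????????????
???██████?????
???███████????
???█······????
???█···★··????
???█······????
???████·██????
??????????????
??????????????
??????????????
??????????????

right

??????????????
??????????????
??????????????
??????????????
??██████??????
??████████????
??█······█????
??█····★··????
??█······█????
??████·███????
??????????????
??????????????
??????????????
??????????????

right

??????????????
??????????????
??????????????
??????????????
?██████???????
?█████████????
?█······██????
?█·····★··????
?█······██????
?████·████????
??????????????
??????????????
??????????????
??????????????

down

??????????????
??????????????
??????????????
?██████???????
?█████████????
?█······██????
?█········????
?█·····★██????
?████·████????
?????·████????
??????????????
??????????????
??????????????
??????????????

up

??????????????
??????????????
??????????????
??????????????
?██████???????
?█████████????
?█······██????
?█·····★··????
?█······██????
?████·████????
?????·████????
??????????????
??????????????
??????????????

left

??????????????
??????????????
??????????????
??????????????
??██████??????
??█████████???
??█······██???
??█····★···???
??█······██???
??████·████???
??????·████???
??????????????
??????????????
??????????????

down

??????????????
??????????????
??????????????
??██████??????
??█████████???
??█······██???
??█········???
??█····★·██???
??████·████???
?????█·████???
??????????????
??????????????
??????????????
??????????????

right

??????????????
??????????????
??????????????
?██████???????
?█████████????
?█······██????
?█········????
?█·····★██????
?████·████????
????█·████????
??????????????
??????????????
??????????????
??????????????

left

??????????????
??????????????
??????????????
??██████??????
??█████████???
??█······██???
??█········???
??█····★·██???
??████·████???
?????█·████???
??????????????
??????????????
??????????????
??????????????

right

??????????????
??????????????
??????????????
?██████???????
?█████████????
?█······██????
?█········????
?█·····★██????
?████·████????
????█·████????
??????????????
??????????????
??????????????
??????????????


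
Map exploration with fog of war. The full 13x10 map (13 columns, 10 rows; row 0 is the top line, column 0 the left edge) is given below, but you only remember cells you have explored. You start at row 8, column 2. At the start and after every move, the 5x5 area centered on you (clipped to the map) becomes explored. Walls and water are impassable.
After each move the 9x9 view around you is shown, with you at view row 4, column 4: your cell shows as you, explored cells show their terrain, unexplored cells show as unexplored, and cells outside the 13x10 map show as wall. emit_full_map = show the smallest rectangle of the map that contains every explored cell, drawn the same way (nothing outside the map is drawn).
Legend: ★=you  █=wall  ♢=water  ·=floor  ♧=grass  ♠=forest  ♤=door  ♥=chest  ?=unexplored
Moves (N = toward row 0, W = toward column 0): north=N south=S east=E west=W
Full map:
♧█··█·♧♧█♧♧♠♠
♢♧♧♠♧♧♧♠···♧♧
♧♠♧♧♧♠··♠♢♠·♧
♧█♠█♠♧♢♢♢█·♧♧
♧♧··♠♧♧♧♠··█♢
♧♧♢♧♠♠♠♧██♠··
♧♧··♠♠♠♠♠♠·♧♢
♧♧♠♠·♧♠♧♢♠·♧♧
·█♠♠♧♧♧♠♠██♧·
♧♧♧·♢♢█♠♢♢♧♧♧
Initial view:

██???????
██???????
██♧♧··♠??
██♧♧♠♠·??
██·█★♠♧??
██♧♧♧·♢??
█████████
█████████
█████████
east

█????????
█????????
█♧♧··♠♠??
█♧♧♠♠·♧??
█·█♠★♧♧??
█♧♧♧·♢♢??
█████████
█████████
█████████

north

█????????
█????????
█?♧♢♧♠♠??
█♧♧··♠♠??
█♧♧♠★·♧??
█·█♠♠♧♧??
█♧♧♧·♢♢??
█████████
█████████

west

██???????
██???????
██♧♧♢♧♠♠?
██♧♧··♠♠?
██♧♧★♠·♧?
██·█♠♠♧♧?
██♧♧♧·♢♢?
█████████
█████████

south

██???????
██♧♧♢♧♠♠?
██♧♧··♠♠?
██♧♧♠♠·♧?
██·█★♠♧♧?
██♧♧♧·♢♢?
█████████
█████████
█████████

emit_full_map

♧♧♢♧♠♠
♧♧··♠♠
♧♧♠♠·♧
·█★♠♧♧
♧♧♧·♢♢

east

█????????
█♧♧♢♧♠♠??
█♧♧··♠♠??
█♧♧♠♠·♧??
█·█♠★♧♧??
█♧♧♧·♢♢??
█████████
█████████
█████████

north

█????????
█????????
█♧♧♢♧♠♠??
█♧♧··♠♠??
█♧♧♠★·♧??
█·█♠♠♧♧??
█♧♧♧·♢♢??
█████████
█████████

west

██???????
██???????
██♧♧♢♧♠♠?
██♧♧··♠♠?
██♧♧★♠·♧?
██·█♠♠♧♧?
██♧♧♧·♢♢?
█████████
█████████

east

█????????
█????????
█♧♧♢♧♠♠??
█♧♧··♠♠??
█♧♧♠★·♧??
█·█♠♠♧♧??
█♧♧♧·♢♢??
█████████
█████████

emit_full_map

♧♧♢♧♠♠
♧♧··♠♠
♧♧♠★·♧
·█♠♠♧♧
♧♧♧·♢♢
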